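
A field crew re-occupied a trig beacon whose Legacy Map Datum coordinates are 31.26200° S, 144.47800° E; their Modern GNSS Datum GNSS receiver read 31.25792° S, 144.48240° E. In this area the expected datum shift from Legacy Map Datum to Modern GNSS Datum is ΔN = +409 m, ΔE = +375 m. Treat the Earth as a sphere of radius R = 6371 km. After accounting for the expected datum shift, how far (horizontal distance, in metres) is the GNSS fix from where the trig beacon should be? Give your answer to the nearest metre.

62 m

Observed coordinate differences: Δφ = +0.00408°, Δλ = +0.00440°.
Converting to metres (1° lat = 111195 m, cos φ = 0.854803): observed ΔN = 453.7 m, observed ΔE = 418.2 m.
Subtracting the expected shift leaves a residual of 453.7 − (409) = 44.7 m north and 418.2 − (375) = 43.2 m east.
Residual distance = √(44.7² + 43.2²) = 62.2 m.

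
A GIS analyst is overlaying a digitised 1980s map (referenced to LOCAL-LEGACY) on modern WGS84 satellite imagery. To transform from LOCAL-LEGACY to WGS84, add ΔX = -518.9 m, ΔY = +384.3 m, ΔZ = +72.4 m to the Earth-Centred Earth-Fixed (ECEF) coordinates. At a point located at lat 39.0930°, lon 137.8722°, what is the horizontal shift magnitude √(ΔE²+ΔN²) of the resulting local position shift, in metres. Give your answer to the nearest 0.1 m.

At φ = 39.0930°, λ = 137.8722°: sin φ = 0.630581, cos φ = 0.776123, sin λ = 0.670787, cos λ = -0.741650.
ΔE = −sin λ·ΔX + cos λ·ΔY = −(0.670787)·(-518.9) + (-0.741650)·(384.3) = 63.05 m.
ΔN = −sin φ cos λ·ΔX − sin φ sin λ·ΔY + cos φ·ΔZ = −(0.630581)(-0.741650)(-518.9) − (0.630581)(0.670787)(384.3) + (0.776123)(72.4) = -349.04 m.
Horizontal magnitude = √(ΔE² + ΔN²) = √(63.05² + (-349.04)²) = 354.69 m.

354.7 m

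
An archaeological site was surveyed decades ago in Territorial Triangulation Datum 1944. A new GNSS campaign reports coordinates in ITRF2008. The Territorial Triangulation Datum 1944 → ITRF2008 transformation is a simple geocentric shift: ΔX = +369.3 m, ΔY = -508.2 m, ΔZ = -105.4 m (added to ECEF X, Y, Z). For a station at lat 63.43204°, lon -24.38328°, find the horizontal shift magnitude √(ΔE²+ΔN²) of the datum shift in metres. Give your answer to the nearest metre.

619 m

At φ = 63.43204°, λ = -24.38328°: sin φ = 0.894404, cos φ = 0.447259, sin λ = -0.412839, cos λ = 0.910804.
ΔE = −sin λ·ΔX + cos λ·ΔY = −(-0.412839)·(369.3) + (0.910804)·(-508.2) = -310.41 m.
ΔN = −sin φ cos λ·ΔX − sin φ sin λ·ΔY + cos φ·ΔZ = −(0.894404)(0.910804)(369.3) − (0.894404)(-0.412839)(-508.2) + (0.447259)(-105.4) = -535.63 m.
Horizontal magnitude = √(ΔE² + ΔN²) = √((-310.41)² + (-535.63)²) = 619.08 m.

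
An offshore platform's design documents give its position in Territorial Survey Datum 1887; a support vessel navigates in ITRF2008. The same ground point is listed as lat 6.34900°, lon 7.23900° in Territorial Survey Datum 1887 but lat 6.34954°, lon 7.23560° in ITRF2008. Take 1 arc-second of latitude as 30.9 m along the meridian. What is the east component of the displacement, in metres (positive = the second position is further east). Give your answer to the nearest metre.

ΔE = -376 m

Δφ = 6.34954° − 6.34900° = +0.00054°; Δλ = 7.23560° − 7.23900° = -0.00340°.
1° of latitude = 3600 × 30.90 = 111240 m.
ΔN = Δφ × 111240 = 60.1 m; ΔE = Δλ × 111240 × cos(6.34900°) = -0.00340 × 111240 × 0.993867 = -375.9 m.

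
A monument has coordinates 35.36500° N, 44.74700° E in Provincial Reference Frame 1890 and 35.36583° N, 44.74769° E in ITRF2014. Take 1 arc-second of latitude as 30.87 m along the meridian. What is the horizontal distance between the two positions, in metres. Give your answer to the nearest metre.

Δφ = 35.36583° − 35.36500° = +0.00083°; Δλ = 44.74769° − 44.74700° = +0.00069°.
1° of latitude = 3600 × 30.87 = 111132 m.
ΔN = Δφ × 111132 = 92.2 m; ΔE = Δλ × 111132 × cos(35.36500°) = +0.00069 × 111132 × 0.815482 = 62.5 m.
Distance = √(ΔE² + ΔN²) = √(62.5² + 92.2²) = 111.4 m.

111 m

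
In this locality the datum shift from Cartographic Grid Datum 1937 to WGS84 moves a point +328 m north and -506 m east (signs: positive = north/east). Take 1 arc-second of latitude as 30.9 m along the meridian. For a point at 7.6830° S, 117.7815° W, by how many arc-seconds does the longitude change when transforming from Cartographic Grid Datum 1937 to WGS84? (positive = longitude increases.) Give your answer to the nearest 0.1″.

Δλ = -16.5″

At latitude -7.6830°, cos φ = 0.991023.
1″ of longitude at this latitude = 30.90 × cos φ = 30.6226 m, so Δλ = -506.0 / 30.6226 = -16.524″.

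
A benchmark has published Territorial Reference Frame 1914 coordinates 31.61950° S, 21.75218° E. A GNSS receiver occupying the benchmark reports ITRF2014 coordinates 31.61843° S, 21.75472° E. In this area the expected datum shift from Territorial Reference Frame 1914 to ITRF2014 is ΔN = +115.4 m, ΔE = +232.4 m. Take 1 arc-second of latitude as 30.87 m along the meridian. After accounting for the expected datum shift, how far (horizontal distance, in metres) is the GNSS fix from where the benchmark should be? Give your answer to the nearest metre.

9 m

Observed coordinate differences: Δφ = +0.00107°, Δλ = +0.00254°.
Converting to metres (1° lat = 111132 m, cos φ = 0.851549): observed ΔN = 118.9 m, observed ΔE = 240.4 m.
Subtracting the expected shift leaves a residual of 118.9 − (115.4) = 3.5 m north and 240.4 − (232.4) = 8.0 m east.
Residual distance = √(3.5² + 8.0²) = 8.7 m.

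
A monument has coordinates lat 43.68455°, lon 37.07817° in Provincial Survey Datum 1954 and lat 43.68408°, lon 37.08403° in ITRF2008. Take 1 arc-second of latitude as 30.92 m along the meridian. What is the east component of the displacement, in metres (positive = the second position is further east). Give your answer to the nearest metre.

ΔE = 472 m

Δφ = 43.68408° − 43.68455° = -0.00047°; Δλ = 37.08403° − 37.07817° = +0.00586°.
1° of latitude = 3600 × 30.92 = 111312 m.
ΔN = Δφ × 111312 = -52.3 m; ΔE = Δλ × 111312 × cos(43.68455°) = +0.00586 × 111312 × 0.723153 = 471.7 m.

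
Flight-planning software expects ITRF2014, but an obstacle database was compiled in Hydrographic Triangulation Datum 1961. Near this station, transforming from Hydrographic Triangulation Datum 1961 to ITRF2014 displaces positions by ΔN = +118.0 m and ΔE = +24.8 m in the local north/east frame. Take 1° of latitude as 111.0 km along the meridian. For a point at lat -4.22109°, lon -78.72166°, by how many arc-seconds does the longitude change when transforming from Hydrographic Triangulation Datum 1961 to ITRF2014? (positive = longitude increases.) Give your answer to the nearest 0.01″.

At latitude -4.22109°, cos φ = 0.997287.
1° of longitude at this latitude = 111.0 × cos φ = 110.70 km, so Δλ = 24.8 / 110698.9 = 0.0002240° = 0.807″.

Δλ = 0.81″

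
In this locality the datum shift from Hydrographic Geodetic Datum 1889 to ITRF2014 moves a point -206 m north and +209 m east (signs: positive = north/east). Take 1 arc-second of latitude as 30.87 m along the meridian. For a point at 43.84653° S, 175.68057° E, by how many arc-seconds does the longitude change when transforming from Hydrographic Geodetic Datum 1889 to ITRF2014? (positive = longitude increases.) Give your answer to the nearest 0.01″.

At latitude -43.84653°, cos φ = 0.721198.
1″ of longitude at this latitude = 30.87 × cos φ = 22.2634 m, so Δλ = 209.0 / 22.2634 = 9.388″.

Δλ = 9.39″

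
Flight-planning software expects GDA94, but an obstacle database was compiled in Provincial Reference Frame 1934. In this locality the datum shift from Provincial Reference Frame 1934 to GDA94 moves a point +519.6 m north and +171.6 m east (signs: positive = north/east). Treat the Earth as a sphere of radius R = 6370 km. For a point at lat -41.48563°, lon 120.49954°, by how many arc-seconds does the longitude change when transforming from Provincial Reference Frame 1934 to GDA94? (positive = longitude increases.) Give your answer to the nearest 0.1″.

At latitude -41.48563°, cos φ = 0.749122.
One radian of longitude at latitude φ spans R cos φ, so Δλ = ΔE / (R cos φ) = 171.6 / (6370000 × 0.749122) = 3.5960e-05 rad = 7.417″.

Δλ = 7.4″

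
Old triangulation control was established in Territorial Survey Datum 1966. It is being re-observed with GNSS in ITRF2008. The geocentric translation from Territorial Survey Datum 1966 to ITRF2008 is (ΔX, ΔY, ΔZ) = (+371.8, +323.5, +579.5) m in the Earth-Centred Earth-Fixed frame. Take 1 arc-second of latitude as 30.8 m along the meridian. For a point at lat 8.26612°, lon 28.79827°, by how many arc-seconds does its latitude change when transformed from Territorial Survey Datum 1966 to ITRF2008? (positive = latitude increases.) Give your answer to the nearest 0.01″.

Δφ = 16.37″

sin φ = 0.143771, cos φ = 0.989611, sin λ = 0.481727, cos λ = 0.876321.
North component: ΔN = −sin φ cos λ·ΔX − sin φ sin λ·ΔY + cos φ·ΔZ = −(0.143771)(0.876321)(371.8) − (0.143771)(0.481727)(323.5) + (0.989611)(579.5) = 504.23 m.
1° of latitude spans 3600 × 30.80 = 110880 m, so Δφ = 504.23 / 110880 × 3600 = 16.371″.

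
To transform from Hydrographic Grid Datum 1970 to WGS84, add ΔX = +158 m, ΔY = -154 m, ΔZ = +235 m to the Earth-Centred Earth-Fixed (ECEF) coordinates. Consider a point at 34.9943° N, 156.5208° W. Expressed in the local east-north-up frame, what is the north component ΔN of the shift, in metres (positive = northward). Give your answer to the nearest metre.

ΔN = 240 m

At φ = 34.9943°, λ = -156.5208°: sin φ = 0.573495, cos φ = 0.819209, sin λ = -0.398416, cos λ = -0.917205.
ΔN = −sin φ cos λ·ΔX − sin φ sin λ·ΔY + cos φ·ΔZ = −(0.573495)(-0.917205)(158) − (0.573495)(-0.398416)(-154) + (0.819209)(235) = 240.44 m.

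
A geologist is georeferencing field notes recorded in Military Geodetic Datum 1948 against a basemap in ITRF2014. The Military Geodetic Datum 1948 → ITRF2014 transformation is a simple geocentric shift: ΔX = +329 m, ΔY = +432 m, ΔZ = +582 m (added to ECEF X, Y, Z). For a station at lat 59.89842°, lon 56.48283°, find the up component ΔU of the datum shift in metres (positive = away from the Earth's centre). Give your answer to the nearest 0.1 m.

ΔU = 775.3 m

The local up (radial) axis is (cos φ cos λ, cos φ sin λ, sin φ), giving ΔU = 91.114 + 180.636 + 503.510 = 775.26 m.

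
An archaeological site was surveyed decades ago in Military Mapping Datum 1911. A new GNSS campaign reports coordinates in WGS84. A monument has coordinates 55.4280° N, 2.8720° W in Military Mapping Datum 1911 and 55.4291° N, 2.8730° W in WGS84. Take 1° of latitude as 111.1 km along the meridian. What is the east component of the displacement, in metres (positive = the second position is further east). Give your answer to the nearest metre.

ΔE = -63 m

Δφ = 55.4291° − 55.4280° = +0.0011°; Δλ = -2.8730° − -2.8720° = -0.0010°.
ΔN = Δφ × 111100 = 122.2 m; ΔE = Δλ × 111100 × cos(55.4280°) = -0.0010 × 111100 × 0.567441 = -63.0 m.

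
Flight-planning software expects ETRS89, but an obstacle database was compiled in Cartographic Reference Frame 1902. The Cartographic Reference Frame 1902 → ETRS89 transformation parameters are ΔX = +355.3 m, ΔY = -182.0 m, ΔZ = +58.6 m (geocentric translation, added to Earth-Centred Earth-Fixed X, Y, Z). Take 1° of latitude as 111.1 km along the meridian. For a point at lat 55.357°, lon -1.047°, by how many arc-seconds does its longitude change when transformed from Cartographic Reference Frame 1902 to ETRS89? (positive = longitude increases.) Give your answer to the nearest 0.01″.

Δλ = -10.00″

sin φ = 0.822710, cos φ = 0.568461, sin λ = -0.018273, cos λ = 0.999833.
East component: ΔE = −sin λ·ΔX + cos λ·ΔY = −(-0.018273)(355.3) + (0.999833)(-182.0) = -175.48 m.
1° of latitude spans 111100 m; at latitude φ, 1° of longitude spans that × cos φ = 63156.1 m, so Δλ = -175.48 / 63156.1 × 3600 = -10.003″.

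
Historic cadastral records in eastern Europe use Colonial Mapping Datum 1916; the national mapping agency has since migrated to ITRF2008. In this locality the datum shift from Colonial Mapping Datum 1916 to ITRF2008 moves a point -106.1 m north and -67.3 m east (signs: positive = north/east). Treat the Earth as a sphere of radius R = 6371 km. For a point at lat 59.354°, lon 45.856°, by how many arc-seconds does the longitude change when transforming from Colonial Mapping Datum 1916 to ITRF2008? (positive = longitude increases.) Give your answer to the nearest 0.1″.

Δλ = -4.3″

At latitude 59.354°, cos φ = 0.509732.
One radian of longitude at latitude φ spans R cos φ, so Δλ = ΔE / (R cos φ) = -67.3 / (6371000 × 0.509732) = -2.0724e-05 rad = -4.275″.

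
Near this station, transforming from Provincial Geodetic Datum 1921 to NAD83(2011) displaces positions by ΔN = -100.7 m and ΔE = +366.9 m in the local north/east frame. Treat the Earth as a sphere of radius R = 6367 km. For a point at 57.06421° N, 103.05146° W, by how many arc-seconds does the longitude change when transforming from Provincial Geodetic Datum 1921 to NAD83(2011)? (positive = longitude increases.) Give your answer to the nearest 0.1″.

At latitude 57.06421°, cos φ = 0.543699.
One radian of longitude at latitude φ spans R cos φ, so Δλ = ΔE / (R cos φ) = 366.9 / (6367000 × 0.543699) = 1.0599e-04 rad = 21.861″.

Δλ = 21.9″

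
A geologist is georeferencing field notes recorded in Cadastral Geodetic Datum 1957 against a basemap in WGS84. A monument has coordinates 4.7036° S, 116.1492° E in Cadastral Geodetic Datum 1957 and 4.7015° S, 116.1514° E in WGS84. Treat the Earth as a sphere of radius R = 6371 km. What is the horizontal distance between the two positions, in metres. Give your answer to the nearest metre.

Δφ = -4.7015° − -4.7036° = +0.0021°; Δλ = 116.1514° − 116.1492° = +0.0022°.
1° along a meridian = πR/180 = 111195 m.
ΔN = Δφ × 111195 = 233.5 m; ΔE = Δλ × 111195 × cos(-4.7036°) = +0.0022 × 111195 × 0.996632 = 243.8 m.
Distance = √(ΔE² + ΔN²) = √(243.8² + 233.5²) = 337.6 m.

338 m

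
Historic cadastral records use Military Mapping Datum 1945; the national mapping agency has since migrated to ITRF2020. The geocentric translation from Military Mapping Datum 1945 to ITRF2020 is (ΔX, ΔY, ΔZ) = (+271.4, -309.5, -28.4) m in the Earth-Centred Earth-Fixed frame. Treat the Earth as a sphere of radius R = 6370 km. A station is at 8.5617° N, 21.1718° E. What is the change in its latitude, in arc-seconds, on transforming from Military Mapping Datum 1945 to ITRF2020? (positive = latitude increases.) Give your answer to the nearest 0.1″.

sin φ = 0.148874, cos φ = 0.988856, sin λ = 0.361166, cos λ = 0.932502.
North component: ΔN = −sin φ cos λ·ΔX − sin φ sin λ·ΔY + cos φ·ΔZ = −(0.148874)(0.932502)(271.4) − (0.148874)(0.361166)(-309.5) + (0.988856)(-28.4) = -49.12 m.
1° of latitude spans πR/180 = 111177 m, so Δφ = -49.12 / 111177 × 3600 = -1.591″.

Δφ = -1.6″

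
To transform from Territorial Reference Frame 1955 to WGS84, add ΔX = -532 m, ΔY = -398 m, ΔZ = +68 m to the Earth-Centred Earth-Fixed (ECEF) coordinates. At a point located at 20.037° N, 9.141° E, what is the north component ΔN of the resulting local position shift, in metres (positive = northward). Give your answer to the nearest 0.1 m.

At φ = 20.037°, λ = 9.141°: sin φ = 0.342627, cos φ = 0.939472, sin λ = 0.158865, cos λ = 0.987300.
ΔN = −sin φ cos λ·ΔX − sin φ sin λ·ΔY + cos φ·ΔZ = −(0.342627)(0.987300)(-532) − (0.342627)(0.158865)(-398) + (0.939472)(68) = 265.51 m.

ΔN = 265.5 m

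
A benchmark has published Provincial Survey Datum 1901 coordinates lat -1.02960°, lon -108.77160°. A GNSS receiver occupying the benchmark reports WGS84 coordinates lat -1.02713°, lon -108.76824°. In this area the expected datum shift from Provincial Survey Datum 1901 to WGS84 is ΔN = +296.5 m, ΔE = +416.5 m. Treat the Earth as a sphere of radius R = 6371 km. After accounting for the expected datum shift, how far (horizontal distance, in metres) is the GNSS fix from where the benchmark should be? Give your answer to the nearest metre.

48 m

Observed coordinate differences: Δφ = +0.00247°, Δλ = +0.00336°.
Converting to metres (1° lat = 111195 m, cos φ = 0.999839): observed ΔN = 274.7 m, observed ΔE = 373.6 m.
Subtracting the expected shift leaves a residual of 274.7 − (296.5) = -21.8 m north and 373.6 − (416.5) = -42.9 m east.
Residual distance = √((-21.8)² + (-42.9)²) = 48.2 m.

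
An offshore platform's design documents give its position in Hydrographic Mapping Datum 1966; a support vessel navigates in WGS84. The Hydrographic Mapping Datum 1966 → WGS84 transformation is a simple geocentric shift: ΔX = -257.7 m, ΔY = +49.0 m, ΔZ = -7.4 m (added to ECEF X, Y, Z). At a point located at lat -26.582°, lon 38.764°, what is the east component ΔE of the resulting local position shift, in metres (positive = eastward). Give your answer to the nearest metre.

At φ = -26.582°, λ = 38.764°: sin φ = -0.447478, cos φ = 0.894295, sin λ = 0.626114, cos λ = 0.779732.
ΔE = −sin λ·ΔX + cos λ·ΔY = −(0.626114)·(-257.7) + (0.779732)·(49.0) = 199.56 m.

ΔE = 200 m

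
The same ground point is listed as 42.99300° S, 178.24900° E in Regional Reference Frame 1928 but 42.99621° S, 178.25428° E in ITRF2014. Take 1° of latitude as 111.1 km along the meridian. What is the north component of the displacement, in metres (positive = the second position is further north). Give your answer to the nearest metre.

ΔN = -357 m

Δφ = -42.99621° − -42.99300° = -0.00321°; Δλ = 178.25428° − 178.24900° = +0.00528°.
ΔN = Δφ × 111100 = -356.6 m; ΔE = Δλ × 111100 × cos(-42.99300°) = +0.00528 × 111100 × 0.731437 = 429.1 m.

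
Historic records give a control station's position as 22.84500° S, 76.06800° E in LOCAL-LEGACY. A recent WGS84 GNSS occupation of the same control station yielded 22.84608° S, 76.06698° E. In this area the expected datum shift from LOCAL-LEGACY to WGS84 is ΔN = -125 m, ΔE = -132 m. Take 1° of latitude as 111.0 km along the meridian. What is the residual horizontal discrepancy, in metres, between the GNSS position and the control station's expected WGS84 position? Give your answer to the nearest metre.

28 m

Observed coordinate differences: Δφ = -0.00108°, Δλ = -0.00102°.
Converting to metres (1° lat = 111000 m, cos φ = 0.921559): observed ΔN = -119.9 m, observed ΔE = -104.3 m.
Subtracting the expected shift leaves a residual of -119.9 − (-125) = 5.1 m north and -104.3 − (-132) = 27.7 m east.
Residual distance = √(5.1² + 27.7²) = 28.1 m.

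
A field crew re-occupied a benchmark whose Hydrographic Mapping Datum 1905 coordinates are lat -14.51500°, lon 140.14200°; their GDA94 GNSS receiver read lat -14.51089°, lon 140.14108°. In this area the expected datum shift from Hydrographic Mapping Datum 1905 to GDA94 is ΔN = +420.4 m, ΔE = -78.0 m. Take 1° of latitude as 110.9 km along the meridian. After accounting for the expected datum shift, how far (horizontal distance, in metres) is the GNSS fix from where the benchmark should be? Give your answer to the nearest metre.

Observed coordinate differences: Δφ = +0.00411°, Δλ = -0.00092°.
Converting to metres (1° lat = 110900 m, cos φ = 0.968082): observed ΔN = 455.8 m, observed ΔE = -98.8 m.
Subtracting the expected shift leaves a residual of 455.8 − (420.4) = 35.4 m north and -98.8 − (-78.0) = -20.8 m east.
Residual distance = √(35.4² + (-20.8)²) = 41.0 m.

41 m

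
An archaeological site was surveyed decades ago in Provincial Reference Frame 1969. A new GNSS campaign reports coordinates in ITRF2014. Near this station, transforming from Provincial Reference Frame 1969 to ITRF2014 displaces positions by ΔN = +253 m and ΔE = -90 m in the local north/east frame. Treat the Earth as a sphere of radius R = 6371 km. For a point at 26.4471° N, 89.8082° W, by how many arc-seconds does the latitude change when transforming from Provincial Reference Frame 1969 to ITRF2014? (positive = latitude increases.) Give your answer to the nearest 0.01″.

On a sphere of radius R, 1 rad of latitude = R, so Δφ = ΔN / R = 253.0 / 6371000 = 3.9711e-05 rad = 8.191″.

Δφ = 8.19″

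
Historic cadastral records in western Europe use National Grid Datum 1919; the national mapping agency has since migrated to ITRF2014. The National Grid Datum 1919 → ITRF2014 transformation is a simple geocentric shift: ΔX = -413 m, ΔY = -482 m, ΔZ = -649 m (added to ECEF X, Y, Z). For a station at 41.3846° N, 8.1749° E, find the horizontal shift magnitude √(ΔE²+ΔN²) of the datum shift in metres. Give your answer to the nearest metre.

At φ = 41.3846°, λ = 8.1749°: sin φ = 0.661110, cos φ = 0.750289, sin λ = 0.142195, cos λ = 0.989839.
ΔE = −sin λ·ΔX + cos λ·ΔY = −(0.142195)·(-413) + (0.989839)·(-482) = -418.38 m.
ΔN = −sin φ cos λ·ΔX − sin φ sin λ·ΔY + cos φ·ΔZ = −(0.661110)(0.989839)(-413) − (0.661110)(0.142195)(-482) + (0.750289)(-649) = -171.36 m.
Horizontal magnitude = √(ΔE² + ΔN²) = √((-418.38)² + (-171.36)²) = 452.11 m.

452 m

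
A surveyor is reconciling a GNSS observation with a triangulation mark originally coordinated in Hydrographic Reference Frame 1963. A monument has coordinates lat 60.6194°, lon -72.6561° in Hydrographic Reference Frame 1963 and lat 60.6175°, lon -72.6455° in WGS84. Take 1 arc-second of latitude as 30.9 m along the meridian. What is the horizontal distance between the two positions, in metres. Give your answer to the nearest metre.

616 m

Δφ = 60.6175° − 60.6194° = -0.0019°; Δλ = -72.6455° − -72.6561° = +0.0106°.
1° of latitude = 3600 × 30.90 = 111240 m.
ΔN = Δφ × 111240 = -211.4 m; ΔE = Δλ × 111240 × cos(60.6194°) = +0.0106 × 111240 × 0.490609 = 578.5 m.
Distance = √(ΔE² + ΔN²) = √(578.5² + (-211.4)²) = 615.9 m.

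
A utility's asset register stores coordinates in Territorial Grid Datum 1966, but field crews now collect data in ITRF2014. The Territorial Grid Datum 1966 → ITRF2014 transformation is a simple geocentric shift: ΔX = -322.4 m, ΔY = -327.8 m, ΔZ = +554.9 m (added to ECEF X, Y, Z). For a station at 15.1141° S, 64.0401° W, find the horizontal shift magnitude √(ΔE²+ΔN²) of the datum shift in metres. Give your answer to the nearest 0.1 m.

720.6 m

The local east axis at (φ, λ) is (−sin λ, cos λ, 0), so ΔE = −sin(-64.0401°)·(-322.4) + cos(-64.0401°)·(-327.8) = -433.36 m.
The local north axis is (−sin φ cos λ, −sin φ sin λ, cos φ), giving ΔN = -36.798 + 76.847 + 535.705 = 575.75 m.
Horizontal magnitude = √(ΔE² + ΔN²) = √((-433.36)² + 575.75²) = 720.62 m.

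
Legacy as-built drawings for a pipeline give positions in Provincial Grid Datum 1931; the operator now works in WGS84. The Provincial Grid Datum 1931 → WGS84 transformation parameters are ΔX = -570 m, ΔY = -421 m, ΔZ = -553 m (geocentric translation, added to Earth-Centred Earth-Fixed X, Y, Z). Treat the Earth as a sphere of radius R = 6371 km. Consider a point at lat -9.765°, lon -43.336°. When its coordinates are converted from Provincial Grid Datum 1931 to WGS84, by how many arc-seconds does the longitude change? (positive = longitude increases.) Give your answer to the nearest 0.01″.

sin φ = -0.169608, cos φ = 0.985512, sin λ = -0.686275, cos λ = 0.727342.
East component: ΔE = −sin λ·ΔX + cos λ·ΔY = −(-0.686275)(-570) + (0.727342)(-421) = -697.39 m.
1° of latitude spans πR/180 = 111195 m; at latitude φ, 1° of longitude spans that × cos φ = 109583.9 m, so Δλ = -697.39 / 109583.9 × 3600 = -22.910″.

Δλ = -22.91″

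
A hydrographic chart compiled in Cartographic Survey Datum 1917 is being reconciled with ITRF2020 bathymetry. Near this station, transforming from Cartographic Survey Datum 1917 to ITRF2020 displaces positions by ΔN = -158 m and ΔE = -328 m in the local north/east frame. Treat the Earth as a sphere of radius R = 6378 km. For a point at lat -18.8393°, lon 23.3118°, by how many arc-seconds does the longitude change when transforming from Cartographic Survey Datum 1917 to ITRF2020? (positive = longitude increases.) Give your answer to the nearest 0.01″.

At latitude -18.8393°, cos φ = 0.946428.
One radian of longitude at latitude φ spans R cos φ, so Δλ = ΔE / (R cos φ) = -328.0 / (6378000 × 0.946428) = -5.4338e-05 rad = -11.208″.

Δλ = -11.21″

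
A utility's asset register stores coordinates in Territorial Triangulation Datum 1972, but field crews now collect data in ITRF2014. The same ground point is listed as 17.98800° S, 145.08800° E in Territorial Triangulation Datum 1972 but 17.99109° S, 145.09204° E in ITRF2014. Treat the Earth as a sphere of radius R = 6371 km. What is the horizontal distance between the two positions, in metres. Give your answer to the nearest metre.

Δφ = -17.99109° − -17.98800° = -0.00309°; Δλ = 145.09204° − 145.08800° = +0.00404°.
1° along a meridian = πR/180 = 111195 m.
ΔN = Δφ × 111195 = -343.6 m; ΔE = Δλ × 111195 × cos(-17.98800°) = +0.00404 × 111195 × 0.951121 = 427.3 m.
Distance = √(ΔE² + ΔN²) = √(427.3² + (-343.6)²) = 548.3 m.

548 m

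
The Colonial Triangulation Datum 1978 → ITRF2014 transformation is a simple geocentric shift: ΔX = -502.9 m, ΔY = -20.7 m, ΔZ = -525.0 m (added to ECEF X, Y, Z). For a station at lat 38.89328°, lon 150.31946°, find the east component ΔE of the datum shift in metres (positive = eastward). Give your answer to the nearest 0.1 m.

The local east axis at (φ, λ) is (−sin λ, cos λ, 0), so ΔE = −sin(150.31946°)·(-502.9) + cos(150.31946°)·(-20.7) = 267.00 m.

ΔE = 267.0 m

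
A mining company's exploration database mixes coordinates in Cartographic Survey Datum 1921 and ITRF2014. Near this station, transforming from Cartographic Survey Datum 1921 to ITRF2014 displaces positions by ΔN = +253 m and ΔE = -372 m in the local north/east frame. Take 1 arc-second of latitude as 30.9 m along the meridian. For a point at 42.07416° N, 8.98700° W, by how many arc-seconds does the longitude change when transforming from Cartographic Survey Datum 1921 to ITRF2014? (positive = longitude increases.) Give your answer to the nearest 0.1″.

Δλ = -16.2″

At latitude 42.07416°, cos φ = 0.742278.
1″ of longitude at this latitude = 30.90 × cos φ = 22.9364 m, so Δλ = -372.0 / 22.9364 = -16.219″.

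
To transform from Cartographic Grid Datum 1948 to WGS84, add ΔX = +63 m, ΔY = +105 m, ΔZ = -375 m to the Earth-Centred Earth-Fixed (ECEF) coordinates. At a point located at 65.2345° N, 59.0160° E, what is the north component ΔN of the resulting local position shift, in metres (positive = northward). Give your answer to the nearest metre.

At φ = 65.2345°, λ = 59.0160°: sin φ = 0.908030, cos φ = 0.418905, sin λ = 0.857311, cos λ = 0.514799.
ΔN = −sin φ cos λ·ΔX − sin φ sin λ·ΔY + cos φ·ΔZ = −(0.908030)(0.514799)(63) − (0.908030)(0.857311)(105) + (0.418905)(-375) = -268.28 m.

ΔN = -268 m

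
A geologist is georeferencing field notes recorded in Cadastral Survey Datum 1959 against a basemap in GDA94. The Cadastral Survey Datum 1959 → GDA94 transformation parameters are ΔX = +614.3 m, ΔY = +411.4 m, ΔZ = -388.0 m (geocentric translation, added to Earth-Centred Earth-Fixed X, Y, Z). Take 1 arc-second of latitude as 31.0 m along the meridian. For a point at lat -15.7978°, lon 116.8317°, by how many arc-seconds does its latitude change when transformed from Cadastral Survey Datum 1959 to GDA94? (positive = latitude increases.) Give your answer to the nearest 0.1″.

sin φ = -0.272243, cos φ = 0.962228, sin λ = 0.892336, cos λ = -0.451371.
North component: ΔN = −sin φ cos λ·ΔX − sin φ sin λ·ΔY + cos φ·ΔZ = −(-0.272243)(-0.451371)(614.3) − (-0.272243)(0.892336)(411.4) + (0.962228)(-388.0) = -348.89 m.
1° of latitude spans 3600 × 31.00 = 111600 m, so Δφ = -348.89 / 111600 × 3600 = -11.254″.

Δφ = -11.3″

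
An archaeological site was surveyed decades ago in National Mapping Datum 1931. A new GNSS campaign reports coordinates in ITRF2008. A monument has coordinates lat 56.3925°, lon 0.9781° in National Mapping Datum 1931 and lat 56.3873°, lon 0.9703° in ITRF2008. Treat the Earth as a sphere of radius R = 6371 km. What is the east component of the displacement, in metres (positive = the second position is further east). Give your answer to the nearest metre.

Δφ = 56.3873° − 56.3925° = -0.0052°; Δλ = 0.9703° − 0.9781° = -0.0078°.
1° along a meridian = πR/180 = 111195 m.
ΔN = Δφ × 111195 = -578.2 m; ΔE = Δλ × 111195 × cos(56.3925°) = -0.0078 × 111195 × 0.553501 = -480.1 m.

ΔE = -480 m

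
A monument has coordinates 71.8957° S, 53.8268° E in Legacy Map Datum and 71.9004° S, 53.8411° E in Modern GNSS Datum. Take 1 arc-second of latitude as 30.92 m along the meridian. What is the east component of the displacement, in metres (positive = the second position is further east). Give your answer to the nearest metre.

ΔE = 495 m

Δφ = -71.9004° − -71.8957° = -0.0047°; Δλ = 53.8411° − 53.8268° = +0.0143°.
1° of latitude = 3600 × 30.92 = 111312 m.
ΔN = Δφ × 111312 = -523.2 m; ΔE = Δλ × 111312 × cos(-71.8957°) = +0.0143 × 111312 × 0.310748 = 494.6 m.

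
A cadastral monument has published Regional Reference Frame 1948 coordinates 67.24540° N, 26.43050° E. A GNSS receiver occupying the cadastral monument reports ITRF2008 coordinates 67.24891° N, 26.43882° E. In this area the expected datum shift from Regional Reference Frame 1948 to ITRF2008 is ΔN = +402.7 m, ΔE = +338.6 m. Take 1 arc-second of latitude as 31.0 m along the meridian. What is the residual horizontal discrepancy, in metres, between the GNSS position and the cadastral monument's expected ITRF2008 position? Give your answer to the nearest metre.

23 m

Observed coordinate differences: Δφ = +0.00351°, Δλ = +0.00832°.
Converting to metres (1° lat = 111600 m, cos φ = 0.386785): observed ΔN = 391.7 m, observed ΔE = 359.1 m.
Subtracting the expected shift leaves a residual of 391.7 − (402.7) = -11.0 m north and 359.1 − (338.6) = 20.5 m east.
Residual distance = √((-11.0)² + 20.5²) = 23.3 m.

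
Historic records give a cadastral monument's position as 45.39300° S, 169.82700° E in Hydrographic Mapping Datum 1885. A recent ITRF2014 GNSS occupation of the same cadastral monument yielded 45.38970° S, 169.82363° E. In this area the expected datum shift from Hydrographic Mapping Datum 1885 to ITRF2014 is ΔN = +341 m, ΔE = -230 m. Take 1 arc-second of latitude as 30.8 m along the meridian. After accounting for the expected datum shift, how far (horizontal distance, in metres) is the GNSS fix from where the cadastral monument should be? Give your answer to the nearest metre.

Observed coordinate differences: Δφ = +0.00330°, Δλ = -0.00337°.
Converting to metres (1° lat = 110880 m, cos φ = 0.702240): observed ΔN = 365.9 m, observed ΔE = -262.4 m.
Subtracting the expected shift leaves a residual of 365.9 − (341) = 24.9 m north and -262.4 − (-230) = -32.4 m east.
Residual distance = √(24.9² + (-32.4)²) = 40.9 m.

41 m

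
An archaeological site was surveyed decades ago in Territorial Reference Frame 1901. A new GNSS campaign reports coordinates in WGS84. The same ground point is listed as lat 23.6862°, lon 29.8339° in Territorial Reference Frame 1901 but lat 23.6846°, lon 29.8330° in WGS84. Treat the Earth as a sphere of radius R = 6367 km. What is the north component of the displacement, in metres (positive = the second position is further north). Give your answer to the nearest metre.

ΔN = -178 m

Δφ = 23.6846° − 23.6862° = -0.0016°; Δλ = 29.8330° − 29.8339° = -0.0009°.
1° along a meridian = πR/180 = 111125 m.
ΔN = Δφ × 111125 = -177.8 m; ΔE = Δλ × 111125 × cos(23.6862°) = -0.0009 × 111125 × 0.915759 = -91.6 m.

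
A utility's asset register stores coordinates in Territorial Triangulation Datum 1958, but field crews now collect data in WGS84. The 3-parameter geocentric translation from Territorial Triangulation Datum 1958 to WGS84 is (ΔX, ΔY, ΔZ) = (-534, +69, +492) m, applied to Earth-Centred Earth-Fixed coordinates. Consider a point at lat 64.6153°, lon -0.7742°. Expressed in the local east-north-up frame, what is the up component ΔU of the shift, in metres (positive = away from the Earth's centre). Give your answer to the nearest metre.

The local up (radial) axis is (cos φ cos λ, cos φ sin λ, sin φ), giving ΔU = -228.902 − 0.400 + 444.497 = 215.20 m.

ΔU = 215 m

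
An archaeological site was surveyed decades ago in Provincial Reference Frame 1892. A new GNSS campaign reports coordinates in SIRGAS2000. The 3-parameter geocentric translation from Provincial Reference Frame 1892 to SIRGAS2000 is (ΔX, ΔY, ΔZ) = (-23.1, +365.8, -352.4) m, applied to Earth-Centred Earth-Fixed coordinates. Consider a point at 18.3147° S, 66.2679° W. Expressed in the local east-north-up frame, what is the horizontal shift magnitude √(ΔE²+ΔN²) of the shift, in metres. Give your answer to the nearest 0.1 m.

460.3 m

The local east axis at (φ, λ) is (−sin λ, cos λ, 0), so ΔE = −sin(-66.2679°)·(-23.1) + cos(-66.2679°)·365.8 = 126.07 m.
The local north axis is (−sin φ cos λ, −sin φ sin λ, cos φ), giving ΔN = -2.921 − 105.227 − 334.549 = -442.70 m.
Horizontal magnitude = √(ΔE² + ΔN²) = √(126.07² + (-442.70)²) = 460.30 m.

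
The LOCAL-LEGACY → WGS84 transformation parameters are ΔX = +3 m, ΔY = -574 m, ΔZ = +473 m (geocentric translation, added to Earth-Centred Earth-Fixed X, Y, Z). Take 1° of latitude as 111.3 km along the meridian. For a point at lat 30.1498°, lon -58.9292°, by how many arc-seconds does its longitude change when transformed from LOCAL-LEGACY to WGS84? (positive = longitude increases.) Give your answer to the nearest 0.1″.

sin φ = 0.502263, cos φ = 0.864715, sin λ = -0.856530, cos λ = 0.516097.
East component: ΔE = −sin λ·ΔX + cos λ·ΔY = −(-0.856530)(3) + (0.516097)(-574) = -293.67 m.
1° of latitude spans 111300 m; at latitude φ, 1° of longitude spans that × cos φ = 96242.8 m, so Δλ = -293.67 / 96242.8 × 3600 = -10.985″.

Δλ = -11.0″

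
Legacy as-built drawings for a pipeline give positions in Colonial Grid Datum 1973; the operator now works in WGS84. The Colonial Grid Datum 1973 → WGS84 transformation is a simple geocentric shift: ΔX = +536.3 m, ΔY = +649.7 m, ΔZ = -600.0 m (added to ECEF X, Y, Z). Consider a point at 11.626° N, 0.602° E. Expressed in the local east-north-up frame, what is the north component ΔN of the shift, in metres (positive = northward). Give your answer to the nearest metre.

The local north axis is (−sin φ cos λ, −sin φ sin λ, cos φ), giving ΔN = -108.071 − 1.376 − 587.690 = -697.14 m.

ΔN = -697 m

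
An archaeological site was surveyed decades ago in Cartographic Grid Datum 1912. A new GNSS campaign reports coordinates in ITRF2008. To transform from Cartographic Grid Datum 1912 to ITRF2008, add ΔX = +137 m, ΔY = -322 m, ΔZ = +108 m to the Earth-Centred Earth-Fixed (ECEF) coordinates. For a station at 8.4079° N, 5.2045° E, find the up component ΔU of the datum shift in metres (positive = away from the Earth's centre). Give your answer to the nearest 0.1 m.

ΔU = 121.9 m

The local up (radial) axis is (cos φ cos λ, cos φ sin λ, sin φ), giving ΔU = 134.969 − 28.895 + 15.792 = 121.87 m.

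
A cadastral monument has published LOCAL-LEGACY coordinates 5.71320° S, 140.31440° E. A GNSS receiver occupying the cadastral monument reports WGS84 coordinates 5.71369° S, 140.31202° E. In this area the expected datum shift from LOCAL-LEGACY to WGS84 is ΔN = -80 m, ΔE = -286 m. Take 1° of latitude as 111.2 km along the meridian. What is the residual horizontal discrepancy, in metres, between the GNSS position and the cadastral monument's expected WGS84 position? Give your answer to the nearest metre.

Observed coordinate differences: Δφ = -0.00049°, Δλ = -0.00238°.
Converting to metres (1° lat = 111200 m, cos φ = 0.995033): observed ΔN = -54.5 m, observed ΔE = -263.3 m.
Subtracting the expected shift leaves a residual of -54.5 − (-80) = 25.5 m north and -263.3 − (-286) = 22.7 m east.
Residual distance = √(25.5² + 22.7²) = 34.1 m.

34 m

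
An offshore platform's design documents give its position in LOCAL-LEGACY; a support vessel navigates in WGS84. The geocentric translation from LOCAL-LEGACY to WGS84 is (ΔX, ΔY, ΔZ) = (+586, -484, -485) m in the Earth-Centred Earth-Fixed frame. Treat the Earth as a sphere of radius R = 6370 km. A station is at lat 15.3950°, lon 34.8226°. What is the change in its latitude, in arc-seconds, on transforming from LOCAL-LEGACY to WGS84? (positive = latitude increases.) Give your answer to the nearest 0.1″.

Δφ = -16.9″

sin φ = 0.265472, cos φ = 0.964119, sin λ = 0.571037, cos λ = 0.820924.
North component: ΔN = −sin φ cos λ·ΔX − sin φ sin λ·ΔY + cos φ·ΔZ = −(0.265472)(0.820924)(586) − (0.265472)(0.571037)(-484) + (0.964119)(-485) = -521.93 m.
1° of latitude spans πR/180 = 111177 m, so Δφ = -521.93 / 111177 × 3600 = -16.901″.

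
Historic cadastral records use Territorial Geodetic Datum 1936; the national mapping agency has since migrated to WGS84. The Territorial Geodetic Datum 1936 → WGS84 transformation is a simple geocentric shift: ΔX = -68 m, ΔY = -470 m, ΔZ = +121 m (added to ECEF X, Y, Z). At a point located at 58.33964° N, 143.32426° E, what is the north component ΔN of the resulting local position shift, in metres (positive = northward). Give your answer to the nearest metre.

ΔN = 256 m

At φ = 58.33964°, λ = 143.32426°: sin φ = 0.851174, cos φ = 0.524883, sin λ = 0.597286, cos λ = -0.802029.
ΔN = −sin φ cos λ·ΔX − sin φ sin λ·ΔY + cos φ·ΔZ = −(0.851174)(-0.802029)(-68) − (0.851174)(0.597286)(-470) + (0.524883)(121) = 256.03 m.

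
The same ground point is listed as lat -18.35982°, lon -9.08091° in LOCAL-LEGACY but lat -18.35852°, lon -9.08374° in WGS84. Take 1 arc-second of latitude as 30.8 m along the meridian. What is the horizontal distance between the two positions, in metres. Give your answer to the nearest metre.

Δφ = -18.35852° − -18.35982° = +0.00130°; Δλ = -9.08374° − -9.08091° = -0.00283°.
1° of latitude = 3600 × 30.80 = 110880 m.
ΔN = Δφ × 110880 = 144.1 m; ΔE = Δλ × 110880 × cos(-18.35982°) = -0.00283 × 110880 × 0.949097 = -297.8 m.
Distance = √(ΔE² + ΔN²) = √((-297.8)² + 144.1²) = 330.9 m.

331 m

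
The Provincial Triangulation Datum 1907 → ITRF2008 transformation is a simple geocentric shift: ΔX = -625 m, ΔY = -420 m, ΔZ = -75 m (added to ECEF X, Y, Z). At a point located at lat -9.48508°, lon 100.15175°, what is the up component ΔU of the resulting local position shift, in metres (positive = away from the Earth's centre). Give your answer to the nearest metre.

At φ = -9.48508°, λ = 100.15175°: sin φ = -0.164791, cos φ = 0.986329, sin λ = 0.984344, cos λ = -0.176256.
ΔU = cos φ cos λ·ΔX + cos φ sin λ·ΔY + sin φ·ΔZ = (0.986329)(-0.176256)(-625) + (0.986329)(0.984344)(-420) + (-0.164791)(-75) = -286.76 m.

ΔU = -287 m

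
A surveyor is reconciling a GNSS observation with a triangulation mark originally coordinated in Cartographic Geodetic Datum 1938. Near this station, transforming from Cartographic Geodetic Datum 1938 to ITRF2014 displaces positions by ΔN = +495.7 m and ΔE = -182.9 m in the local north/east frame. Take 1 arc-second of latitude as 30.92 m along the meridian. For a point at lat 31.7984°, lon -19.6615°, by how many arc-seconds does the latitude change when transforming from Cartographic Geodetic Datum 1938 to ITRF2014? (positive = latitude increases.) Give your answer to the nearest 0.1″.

1″ of latitude = 30.92 m, so Δφ = 495.7 / 30.92 = 16.032″.

Δφ = 16.0″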